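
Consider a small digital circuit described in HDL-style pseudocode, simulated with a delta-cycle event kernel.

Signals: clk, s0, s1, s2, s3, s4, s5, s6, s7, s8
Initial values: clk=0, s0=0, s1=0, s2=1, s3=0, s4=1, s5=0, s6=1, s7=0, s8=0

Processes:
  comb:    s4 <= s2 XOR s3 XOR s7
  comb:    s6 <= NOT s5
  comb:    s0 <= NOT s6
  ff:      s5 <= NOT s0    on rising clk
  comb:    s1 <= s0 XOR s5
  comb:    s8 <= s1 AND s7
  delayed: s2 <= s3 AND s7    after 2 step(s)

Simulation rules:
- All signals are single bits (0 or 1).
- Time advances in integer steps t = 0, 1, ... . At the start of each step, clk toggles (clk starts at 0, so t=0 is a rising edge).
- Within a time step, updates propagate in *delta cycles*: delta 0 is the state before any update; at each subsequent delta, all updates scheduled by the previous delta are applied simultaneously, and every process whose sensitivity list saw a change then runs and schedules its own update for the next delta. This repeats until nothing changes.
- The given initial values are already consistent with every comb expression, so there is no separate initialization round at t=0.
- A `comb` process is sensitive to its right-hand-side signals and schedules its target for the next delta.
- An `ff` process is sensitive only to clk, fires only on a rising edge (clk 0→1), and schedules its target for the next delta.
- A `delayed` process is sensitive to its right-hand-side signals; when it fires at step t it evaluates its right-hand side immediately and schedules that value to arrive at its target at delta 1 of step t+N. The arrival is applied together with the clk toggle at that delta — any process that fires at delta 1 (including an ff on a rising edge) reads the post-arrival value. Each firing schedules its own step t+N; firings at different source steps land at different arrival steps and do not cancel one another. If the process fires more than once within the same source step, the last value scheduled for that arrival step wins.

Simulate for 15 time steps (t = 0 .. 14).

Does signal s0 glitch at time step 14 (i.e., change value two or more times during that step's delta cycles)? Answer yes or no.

no

[bits: s3,s2,s1,s4,s8,s5,s6,clk,s0,s7]
t=0: Δ0=0101001000 Δ1=0101001100 Δ2=0101011100 Δ3=0111010100 Δ4=0111010110 Δ5=0101010110 | 5Δ
t=1: Δ0=0101010110 Δ1=0101010010 | 1Δ
t=2: Δ0=0101010010 Δ1=0101010110 Δ2=0101000110 Δ3=0111001110 Δ4=0111001100 Δ5=0101001100 | 5Δ
t=3: Δ0=0101001100 Δ1=0101001000 | 1Δ
t=4: Δ0=0101001000 Δ1=0101001100 Δ2=0101011100 Δ3=0111010100 Δ4=0111010110 Δ5=0101010110 | 5Δ
t=5: Δ0=0101010110 Δ1=0101010010 | 1Δ
t=6: Δ0=0101010010 Δ1=0101010110 Δ2=0101000110 Δ3=0111001110 Δ4=0111001100 Δ5=0101001100 | 5Δ
t=7: Δ0=0101001100 Δ1=0101001000 | 1Δ
t=8: Δ0=0101001000 Δ1=0101001100 Δ2=0101011100 Δ3=0111010100 Δ4=0111010110 Δ5=0101010110 | 5Δ
t=9: Δ0=0101010110 Δ1=0101010010 | 1Δ
t=10: Δ0=0101010010 Δ1=0101010110 Δ2=0101000110 Δ3=0111001110 Δ4=0111001100 Δ5=0101001100 | 5Δ
t=11: Δ0=0101001100 Δ1=0101001000 | 1Δ
t=12: Δ0=0101001000 Δ1=0101001100 Δ2=0101011100 Δ3=0111010100 Δ4=0111010110 Δ5=0101010110 | 5Δ
t=13: Δ0=0101010110 Δ1=0101010010 | 1Δ
t=14: Δ0=0101010010 Δ1=0101010110 Δ2=0101000110 Δ3=0111001110 Δ4=0111001100 Δ5=0101001100 | 5Δ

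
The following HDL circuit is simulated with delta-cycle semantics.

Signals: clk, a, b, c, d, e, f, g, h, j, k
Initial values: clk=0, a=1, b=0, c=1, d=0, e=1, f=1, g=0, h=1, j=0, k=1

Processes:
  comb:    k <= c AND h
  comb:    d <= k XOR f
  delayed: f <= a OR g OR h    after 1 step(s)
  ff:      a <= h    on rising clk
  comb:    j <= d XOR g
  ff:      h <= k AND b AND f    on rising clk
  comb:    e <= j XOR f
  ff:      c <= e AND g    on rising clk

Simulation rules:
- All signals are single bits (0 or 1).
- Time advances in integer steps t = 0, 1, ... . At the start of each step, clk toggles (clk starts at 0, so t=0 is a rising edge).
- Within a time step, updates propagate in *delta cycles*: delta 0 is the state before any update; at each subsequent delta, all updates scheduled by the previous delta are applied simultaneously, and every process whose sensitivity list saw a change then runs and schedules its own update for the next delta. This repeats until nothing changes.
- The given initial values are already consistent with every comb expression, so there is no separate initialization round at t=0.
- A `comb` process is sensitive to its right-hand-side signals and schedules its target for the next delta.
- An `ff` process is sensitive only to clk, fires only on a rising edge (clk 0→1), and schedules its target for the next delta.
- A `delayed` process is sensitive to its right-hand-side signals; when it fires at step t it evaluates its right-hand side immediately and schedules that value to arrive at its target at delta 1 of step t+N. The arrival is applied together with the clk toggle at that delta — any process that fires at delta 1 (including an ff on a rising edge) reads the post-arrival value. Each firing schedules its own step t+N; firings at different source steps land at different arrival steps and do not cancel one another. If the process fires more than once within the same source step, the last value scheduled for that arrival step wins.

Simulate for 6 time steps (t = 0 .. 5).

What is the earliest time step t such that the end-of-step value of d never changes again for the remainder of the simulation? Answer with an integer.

3

t=0 Δ0: a=1 e=1 j=0 b=0 d=0 f=1 h=1 k=1 c=1 g=0 clk=0
  Δ1: clk:0→1
  Δ2: h:1→0, c:1→0
  Δ3: k:1→0
  Δ4: d:0→1
  Δ5: j:0→1
  Δ6: e:1→0
  (6Δ to stable)
t=1 Δ0: a=1 e=0 j=1 b=0 d=1 f=1 h=0 k=0 c=0 g=0 clk=1
  Δ1: clk:1→0
  (1Δ to stable)
t=2 Δ0: a=1 e=0 j=1 b=0 d=1 f=1 h=0 k=0 c=0 g=0 clk=0
  Δ1: clk:0→1
  Δ2: a:1→0
  (2Δ to stable)
t=3 Δ0: a=0 e=0 j=1 b=0 d=1 f=1 h=0 k=0 c=0 g=0 clk=1
  Δ1: f:1→0, clk:1→0
  Δ2: e:0→1, d:1→0
  Δ3: j:1→0
  Δ4: e:1→0
  (4Δ to stable)
t=4 Δ0: a=0 e=0 j=0 b=0 d=0 f=0 h=0 k=0 c=0 g=0 clk=0
  Δ1: clk:0→1
  (1Δ to stable)
t=5 Δ0: a=0 e=0 j=0 b=0 d=0 f=0 h=0 k=0 c=0 g=0 clk=1
  Δ1: clk:1→0
  (1Δ to stable)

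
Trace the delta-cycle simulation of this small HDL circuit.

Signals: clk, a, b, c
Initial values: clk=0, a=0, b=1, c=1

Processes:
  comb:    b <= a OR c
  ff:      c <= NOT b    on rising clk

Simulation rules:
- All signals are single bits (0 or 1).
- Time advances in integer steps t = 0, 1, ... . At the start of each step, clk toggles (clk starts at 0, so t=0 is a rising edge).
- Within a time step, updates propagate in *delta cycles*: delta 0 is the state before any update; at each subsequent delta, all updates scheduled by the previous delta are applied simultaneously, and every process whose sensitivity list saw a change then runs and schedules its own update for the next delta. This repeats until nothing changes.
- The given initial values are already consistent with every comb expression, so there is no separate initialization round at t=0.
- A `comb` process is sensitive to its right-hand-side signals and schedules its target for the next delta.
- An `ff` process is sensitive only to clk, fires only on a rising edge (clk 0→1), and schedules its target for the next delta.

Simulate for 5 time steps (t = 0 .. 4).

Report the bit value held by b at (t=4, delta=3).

0

t0.Δ0 b=1 c=1 clk=0 a=0
t0.Δ1 b=1 c=1 clk=1 a=0
t0.Δ2 b=1 c=0 clk=1 a=0
t0.Δ3 b=0 c=0 clk=1 a=0
t1.Δ0 b=0 c=0 clk=1 a=0
t1.Δ1 b=0 c=0 clk=0 a=0
t2.Δ0 b=0 c=0 clk=0 a=0
t2.Δ1 b=0 c=0 clk=1 a=0
t2.Δ2 b=0 c=1 clk=1 a=0
t2.Δ3 b=1 c=1 clk=1 a=0
t3.Δ0 b=1 c=1 clk=1 a=0
t3.Δ1 b=1 c=1 clk=0 a=0
t4.Δ0 b=1 c=1 clk=0 a=0
t4.Δ1 b=1 c=1 clk=1 a=0
t4.Δ2 b=1 c=0 clk=1 a=0
t4.Δ3 b=0 c=0 clk=1 a=0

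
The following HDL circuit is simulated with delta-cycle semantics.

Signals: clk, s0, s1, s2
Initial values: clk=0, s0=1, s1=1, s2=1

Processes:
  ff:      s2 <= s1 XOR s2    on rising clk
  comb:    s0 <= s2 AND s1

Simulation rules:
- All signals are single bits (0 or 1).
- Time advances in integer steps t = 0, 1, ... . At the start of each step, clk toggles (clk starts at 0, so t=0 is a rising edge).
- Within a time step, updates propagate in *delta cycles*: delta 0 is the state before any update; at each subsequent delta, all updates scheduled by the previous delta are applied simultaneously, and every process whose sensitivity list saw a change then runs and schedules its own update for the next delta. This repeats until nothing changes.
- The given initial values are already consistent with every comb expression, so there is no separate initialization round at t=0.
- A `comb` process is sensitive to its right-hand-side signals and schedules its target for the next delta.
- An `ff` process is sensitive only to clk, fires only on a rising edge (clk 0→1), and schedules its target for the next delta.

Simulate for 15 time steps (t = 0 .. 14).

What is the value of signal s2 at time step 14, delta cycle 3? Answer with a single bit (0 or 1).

1

t=0 Δ0: s2=1 s1=1 clk=0 s0=1
  Δ1: clk:0→1
  Δ2: s2:1→0
  Δ3: s0:1→0
  (3Δ to stable)
t=1 Δ0: s2=0 s1=1 clk=1 s0=0
  Δ1: clk:1→0
  (1Δ to stable)
t=2 Δ0: s2=0 s1=1 clk=0 s0=0
  Δ1: clk:0→1
  Δ2: s2:0→1
  Δ3: s0:0→1
  (3Δ to stable)
t=3 Δ0: s2=1 s1=1 clk=1 s0=1
  Δ1: clk:1→0
  (1Δ to stable)
t=4 Δ0: s2=1 s1=1 clk=0 s0=1
  Δ1: clk:0→1
  Δ2: s2:1→0
  Δ3: s0:1→0
  (3Δ to stable)
t=5 Δ0: s2=0 s1=1 clk=1 s0=0
  Δ1: clk:1→0
  (1Δ to stable)
t=6 Δ0: s2=0 s1=1 clk=0 s0=0
  Δ1: clk:0→1
  Δ2: s2:0→1
  Δ3: s0:0→1
  (3Δ to stable)
t=7 Δ0: s2=1 s1=1 clk=1 s0=1
  Δ1: clk:1→0
  (1Δ to stable)
t=8 Δ0: s2=1 s1=1 clk=0 s0=1
  Δ1: clk:0→1
  Δ2: s2:1→0
  Δ3: s0:1→0
  (3Δ to stable)
t=9 Δ0: s2=0 s1=1 clk=1 s0=0
  Δ1: clk:1→0
  (1Δ to stable)
t=10 Δ0: s2=0 s1=1 clk=0 s0=0
  Δ1: clk:0→1
  Δ2: s2:0→1
  Δ3: s0:0→1
  (3Δ to stable)
t=11 Δ0: s2=1 s1=1 clk=1 s0=1
  Δ1: clk:1→0
  (1Δ to stable)
t=12 Δ0: s2=1 s1=1 clk=0 s0=1
  Δ1: clk:0→1
  Δ2: s2:1→0
  Δ3: s0:1→0
  (3Δ to stable)
t=13 Δ0: s2=0 s1=1 clk=1 s0=0
  Δ1: clk:1→0
  (1Δ to stable)
t=14 Δ0: s2=0 s1=1 clk=0 s0=0
  Δ1: clk:0→1
  Δ2: s2:0→1
  Δ3: s0:0→1
  (3Δ to stable)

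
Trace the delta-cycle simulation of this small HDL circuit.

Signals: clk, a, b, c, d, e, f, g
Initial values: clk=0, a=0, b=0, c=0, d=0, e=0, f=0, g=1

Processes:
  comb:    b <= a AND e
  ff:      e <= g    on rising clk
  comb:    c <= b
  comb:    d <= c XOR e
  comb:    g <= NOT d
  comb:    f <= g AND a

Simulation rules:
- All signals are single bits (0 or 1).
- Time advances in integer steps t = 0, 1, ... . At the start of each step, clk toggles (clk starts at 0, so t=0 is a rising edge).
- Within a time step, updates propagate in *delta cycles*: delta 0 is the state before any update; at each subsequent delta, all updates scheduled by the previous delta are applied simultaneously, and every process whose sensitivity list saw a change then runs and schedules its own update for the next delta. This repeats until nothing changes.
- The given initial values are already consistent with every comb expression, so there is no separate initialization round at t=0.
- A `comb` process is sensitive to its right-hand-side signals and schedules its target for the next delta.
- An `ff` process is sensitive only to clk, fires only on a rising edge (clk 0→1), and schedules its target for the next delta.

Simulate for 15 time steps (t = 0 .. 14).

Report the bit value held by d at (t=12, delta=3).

1

t0.Δ0 d=0 f=0 clk=0 g=1 c=0 b=0 a=0 e=0
t0.Δ1 d=0 f=0 clk=1 g=1 c=0 b=0 a=0 e=0
t0.Δ2 d=0 f=0 clk=1 g=1 c=0 b=0 a=0 e=1
t0.Δ3 d=1 f=0 clk=1 g=1 c=0 b=0 a=0 e=1
t0.Δ4 d=1 f=0 clk=1 g=0 c=0 b=0 a=0 e=1
t1.Δ0 d=1 f=0 clk=1 g=0 c=0 b=0 a=0 e=1
t1.Δ1 d=1 f=0 clk=0 g=0 c=0 b=0 a=0 e=1
t2.Δ0 d=1 f=0 clk=0 g=0 c=0 b=0 a=0 e=1
t2.Δ1 d=1 f=0 clk=1 g=0 c=0 b=0 a=0 e=1
t2.Δ2 d=1 f=0 clk=1 g=0 c=0 b=0 a=0 e=0
t2.Δ3 d=0 f=0 clk=1 g=0 c=0 b=0 a=0 e=0
t2.Δ4 d=0 f=0 clk=1 g=1 c=0 b=0 a=0 e=0
t3.Δ0 d=0 f=0 clk=1 g=1 c=0 b=0 a=0 e=0
t3.Δ1 d=0 f=0 clk=0 g=1 c=0 b=0 a=0 e=0
t4.Δ0 d=0 f=0 clk=0 g=1 c=0 b=0 a=0 e=0
t4.Δ1 d=0 f=0 clk=1 g=1 c=0 b=0 a=0 e=0
t4.Δ2 d=0 f=0 clk=1 g=1 c=0 b=0 a=0 e=1
t4.Δ3 d=1 f=0 clk=1 g=1 c=0 b=0 a=0 e=1
t4.Δ4 d=1 f=0 clk=1 g=0 c=0 b=0 a=0 e=1
t5.Δ0 d=1 f=0 clk=1 g=0 c=0 b=0 a=0 e=1
t5.Δ1 d=1 f=0 clk=0 g=0 c=0 b=0 a=0 e=1
t6.Δ0 d=1 f=0 clk=0 g=0 c=0 b=0 a=0 e=1
t6.Δ1 d=1 f=0 clk=1 g=0 c=0 b=0 a=0 e=1
t6.Δ2 d=1 f=0 clk=1 g=0 c=0 b=0 a=0 e=0
t6.Δ3 d=0 f=0 clk=1 g=0 c=0 b=0 a=0 e=0
t6.Δ4 d=0 f=0 clk=1 g=1 c=0 b=0 a=0 e=0
t7.Δ0 d=0 f=0 clk=1 g=1 c=0 b=0 a=0 e=0
t7.Δ1 d=0 f=0 clk=0 g=1 c=0 b=0 a=0 e=0
t8.Δ0 d=0 f=0 clk=0 g=1 c=0 b=0 a=0 e=0
t8.Δ1 d=0 f=0 clk=1 g=1 c=0 b=0 a=0 e=0
t8.Δ2 d=0 f=0 clk=1 g=1 c=0 b=0 a=0 e=1
t8.Δ3 d=1 f=0 clk=1 g=1 c=0 b=0 a=0 e=1
t8.Δ4 d=1 f=0 clk=1 g=0 c=0 b=0 a=0 e=1
t9.Δ0 d=1 f=0 clk=1 g=0 c=0 b=0 a=0 e=1
t9.Δ1 d=1 f=0 clk=0 g=0 c=0 b=0 a=0 e=1
t10.Δ0 d=1 f=0 clk=0 g=0 c=0 b=0 a=0 e=1
t10.Δ1 d=1 f=0 clk=1 g=0 c=0 b=0 a=0 e=1
t10.Δ2 d=1 f=0 clk=1 g=0 c=0 b=0 a=0 e=0
t10.Δ3 d=0 f=0 clk=1 g=0 c=0 b=0 a=0 e=0
t10.Δ4 d=0 f=0 clk=1 g=1 c=0 b=0 a=0 e=0
t11.Δ0 d=0 f=0 clk=1 g=1 c=0 b=0 a=0 e=0
t11.Δ1 d=0 f=0 clk=0 g=1 c=0 b=0 a=0 e=0
t12.Δ0 d=0 f=0 clk=0 g=1 c=0 b=0 a=0 e=0
t12.Δ1 d=0 f=0 clk=1 g=1 c=0 b=0 a=0 e=0
t12.Δ2 d=0 f=0 clk=1 g=1 c=0 b=0 a=0 e=1
t12.Δ3 d=1 f=0 clk=1 g=1 c=0 b=0 a=0 e=1
t12.Δ4 d=1 f=0 clk=1 g=0 c=0 b=0 a=0 e=1
t13.Δ0 d=1 f=0 clk=1 g=0 c=0 b=0 a=0 e=1
t13.Δ1 d=1 f=0 clk=0 g=0 c=0 b=0 a=0 e=1
t14.Δ0 d=1 f=0 clk=0 g=0 c=0 b=0 a=0 e=1
t14.Δ1 d=1 f=0 clk=1 g=0 c=0 b=0 a=0 e=1
t14.Δ2 d=1 f=0 clk=1 g=0 c=0 b=0 a=0 e=0
t14.Δ3 d=0 f=0 clk=1 g=0 c=0 b=0 a=0 e=0
t14.Δ4 d=0 f=0 clk=1 g=1 c=0 b=0 a=0 e=0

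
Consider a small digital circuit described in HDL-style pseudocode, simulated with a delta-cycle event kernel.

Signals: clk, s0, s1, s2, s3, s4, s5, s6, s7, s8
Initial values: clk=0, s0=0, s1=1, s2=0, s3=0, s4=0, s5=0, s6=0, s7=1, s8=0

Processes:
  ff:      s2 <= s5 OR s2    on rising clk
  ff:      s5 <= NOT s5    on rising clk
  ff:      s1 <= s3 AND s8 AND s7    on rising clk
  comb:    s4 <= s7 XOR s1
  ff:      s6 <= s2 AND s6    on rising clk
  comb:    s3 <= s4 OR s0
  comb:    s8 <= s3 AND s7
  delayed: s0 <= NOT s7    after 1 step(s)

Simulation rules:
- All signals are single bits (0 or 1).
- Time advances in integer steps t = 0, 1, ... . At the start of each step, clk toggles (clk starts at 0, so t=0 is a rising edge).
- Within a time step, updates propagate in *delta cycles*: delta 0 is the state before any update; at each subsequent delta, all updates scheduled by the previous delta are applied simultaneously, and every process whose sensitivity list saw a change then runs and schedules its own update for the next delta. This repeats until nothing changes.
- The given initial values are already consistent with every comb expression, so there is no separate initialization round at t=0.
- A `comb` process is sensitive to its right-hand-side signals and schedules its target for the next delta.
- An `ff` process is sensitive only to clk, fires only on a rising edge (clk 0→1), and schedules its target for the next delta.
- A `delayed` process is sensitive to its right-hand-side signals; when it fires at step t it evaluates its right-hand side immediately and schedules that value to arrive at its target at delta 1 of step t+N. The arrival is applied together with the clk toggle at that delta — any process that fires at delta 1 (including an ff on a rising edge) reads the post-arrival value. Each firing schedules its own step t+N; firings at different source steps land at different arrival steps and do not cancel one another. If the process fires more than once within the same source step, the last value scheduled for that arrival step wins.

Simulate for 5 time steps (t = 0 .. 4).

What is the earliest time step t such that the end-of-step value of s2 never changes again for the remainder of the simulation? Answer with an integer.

2

t0.Δ0 s5=0 s4=0 clk=0 s0=0 s7=1 s6=0 s8=0 s2=0 s3=0 s1=1
t0.Δ1 s5=0 s4=0 clk=1 s0=0 s7=1 s6=0 s8=0 s2=0 s3=0 s1=1
t0.Δ2 s5=1 s4=0 clk=1 s0=0 s7=1 s6=0 s8=0 s2=0 s3=0 s1=0
t0.Δ3 s5=1 s4=1 clk=1 s0=0 s7=1 s6=0 s8=0 s2=0 s3=0 s1=0
t0.Δ4 s5=1 s4=1 clk=1 s0=0 s7=1 s6=0 s8=0 s2=0 s3=1 s1=0
t0.Δ5 s5=1 s4=1 clk=1 s0=0 s7=1 s6=0 s8=1 s2=0 s3=1 s1=0
t1.Δ0 s5=1 s4=1 clk=1 s0=0 s7=1 s6=0 s8=1 s2=0 s3=1 s1=0
t1.Δ1 s5=1 s4=1 clk=0 s0=0 s7=1 s6=0 s8=1 s2=0 s3=1 s1=0
t2.Δ0 s5=1 s4=1 clk=0 s0=0 s7=1 s6=0 s8=1 s2=0 s3=1 s1=0
t2.Δ1 s5=1 s4=1 clk=1 s0=0 s7=1 s6=0 s8=1 s2=0 s3=1 s1=0
t2.Δ2 s5=0 s4=1 clk=1 s0=0 s7=1 s6=0 s8=1 s2=1 s3=1 s1=1
t2.Δ3 s5=0 s4=0 clk=1 s0=0 s7=1 s6=0 s8=1 s2=1 s3=1 s1=1
t2.Δ4 s5=0 s4=0 clk=1 s0=0 s7=1 s6=0 s8=1 s2=1 s3=0 s1=1
t2.Δ5 s5=0 s4=0 clk=1 s0=0 s7=1 s6=0 s8=0 s2=1 s3=0 s1=1
t3.Δ0 s5=0 s4=0 clk=1 s0=0 s7=1 s6=0 s8=0 s2=1 s3=0 s1=1
t3.Δ1 s5=0 s4=0 clk=0 s0=0 s7=1 s6=0 s8=0 s2=1 s3=0 s1=1
t4.Δ0 s5=0 s4=0 clk=0 s0=0 s7=1 s6=0 s8=0 s2=1 s3=0 s1=1
t4.Δ1 s5=0 s4=0 clk=1 s0=0 s7=1 s6=0 s8=0 s2=1 s3=0 s1=1
t4.Δ2 s5=1 s4=0 clk=1 s0=0 s7=1 s6=0 s8=0 s2=1 s3=0 s1=0
t4.Δ3 s5=1 s4=1 clk=1 s0=0 s7=1 s6=0 s8=0 s2=1 s3=0 s1=0
t4.Δ4 s5=1 s4=1 clk=1 s0=0 s7=1 s6=0 s8=0 s2=1 s3=1 s1=0
t4.Δ5 s5=1 s4=1 clk=1 s0=0 s7=1 s6=0 s8=1 s2=1 s3=1 s1=0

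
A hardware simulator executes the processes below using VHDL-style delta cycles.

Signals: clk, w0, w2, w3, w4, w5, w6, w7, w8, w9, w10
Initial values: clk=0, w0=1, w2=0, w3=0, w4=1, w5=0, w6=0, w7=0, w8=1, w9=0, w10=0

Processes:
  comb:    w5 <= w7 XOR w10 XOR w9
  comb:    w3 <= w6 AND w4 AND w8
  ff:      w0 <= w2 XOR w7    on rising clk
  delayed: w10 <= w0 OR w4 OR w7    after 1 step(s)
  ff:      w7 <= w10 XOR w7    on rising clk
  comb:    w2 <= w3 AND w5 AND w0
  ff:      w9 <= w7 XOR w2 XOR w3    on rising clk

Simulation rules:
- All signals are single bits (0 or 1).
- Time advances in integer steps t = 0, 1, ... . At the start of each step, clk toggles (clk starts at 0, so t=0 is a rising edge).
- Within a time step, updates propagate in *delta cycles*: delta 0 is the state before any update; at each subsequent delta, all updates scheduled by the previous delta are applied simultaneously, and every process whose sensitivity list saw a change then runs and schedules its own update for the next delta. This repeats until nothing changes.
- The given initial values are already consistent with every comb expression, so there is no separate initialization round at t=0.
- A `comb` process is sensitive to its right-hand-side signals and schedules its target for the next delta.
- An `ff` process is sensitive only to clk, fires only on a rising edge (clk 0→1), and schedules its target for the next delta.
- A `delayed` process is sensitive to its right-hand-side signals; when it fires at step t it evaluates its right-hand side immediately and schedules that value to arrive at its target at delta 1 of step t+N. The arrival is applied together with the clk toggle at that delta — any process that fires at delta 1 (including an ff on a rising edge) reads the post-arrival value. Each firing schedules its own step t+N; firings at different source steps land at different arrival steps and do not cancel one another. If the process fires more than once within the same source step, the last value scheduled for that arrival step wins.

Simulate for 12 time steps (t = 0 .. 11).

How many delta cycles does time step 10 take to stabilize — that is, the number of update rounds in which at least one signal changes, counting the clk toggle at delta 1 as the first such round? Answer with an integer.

t=0 Δ0: w10=0 w0=1 clk=0 w5=0 w8=1 w3=0 w4=1 w6=0 w9=0 w2=0 w7=0
  Δ1: clk:0→1
  Δ2: w0:1→0
  (2Δ to stable)
t=1 Δ0: w10=0 w0=0 clk=1 w5=0 w8=1 w3=0 w4=1 w6=0 w9=0 w2=0 w7=0
  Δ1: w10:0→1, clk:1→0
  Δ2: w5:0→1
  (2Δ to stable)
t=2 Δ0: w10=1 w0=0 clk=0 w5=1 w8=1 w3=0 w4=1 w6=0 w9=0 w2=0 w7=0
  Δ1: clk:0→1
  Δ2: w7:0→1
  Δ3: w5:1→0
  (3Δ to stable)
t=3 Δ0: w10=1 w0=0 clk=1 w5=0 w8=1 w3=0 w4=1 w6=0 w9=0 w2=0 w7=1
  Δ1: clk:1→0
  (1Δ to stable)
t=4 Δ0: w10=1 w0=0 clk=0 w5=0 w8=1 w3=0 w4=1 w6=0 w9=0 w2=0 w7=1
  Δ1: clk:0→1
  Δ2: w0:0→1, w9:0→1, w7:1→0
  (2Δ to stable)
t=5 Δ0: w10=1 w0=1 clk=1 w5=0 w8=1 w3=0 w4=1 w6=0 w9=1 w2=0 w7=0
  Δ1: clk:1→0
  (1Δ to stable)
t=6 Δ0: w10=1 w0=1 clk=0 w5=0 w8=1 w3=0 w4=1 w6=0 w9=1 w2=0 w7=0
  Δ1: clk:0→1
  Δ2: w0:1→0, w9:1→0, w7:0→1
  (2Δ to stable)
t=7 Δ0: w10=1 w0=0 clk=1 w5=0 w8=1 w3=0 w4=1 w6=0 w9=0 w2=0 w7=1
  Δ1: clk:1→0
  (1Δ to stable)
t=8 Δ0: w10=1 w0=0 clk=0 w5=0 w8=1 w3=0 w4=1 w6=0 w9=0 w2=0 w7=1
  Δ1: clk:0→1
  Δ2: w0:0→1, w9:0→1, w7:1→0
  (2Δ to stable)
t=9 Δ0: w10=1 w0=1 clk=1 w5=0 w8=1 w3=0 w4=1 w6=0 w9=1 w2=0 w7=0
  Δ1: clk:1→0
  (1Δ to stable)
t=10 Δ0: w10=1 w0=1 clk=0 w5=0 w8=1 w3=0 w4=1 w6=0 w9=1 w2=0 w7=0
  Δ1: clk:0→1
  Δ2: w0:1→0, w9:1→0, w7:0→1
  (2Δ to stable)
t=11 Δ0: w10=1 w0=0 clk=1 w5=0 w8=1 w3=0 w4=1 w6=0 w9=0 w2=0 w7=1
  Δ1: clk:1→0
  (1Δ to stable)

2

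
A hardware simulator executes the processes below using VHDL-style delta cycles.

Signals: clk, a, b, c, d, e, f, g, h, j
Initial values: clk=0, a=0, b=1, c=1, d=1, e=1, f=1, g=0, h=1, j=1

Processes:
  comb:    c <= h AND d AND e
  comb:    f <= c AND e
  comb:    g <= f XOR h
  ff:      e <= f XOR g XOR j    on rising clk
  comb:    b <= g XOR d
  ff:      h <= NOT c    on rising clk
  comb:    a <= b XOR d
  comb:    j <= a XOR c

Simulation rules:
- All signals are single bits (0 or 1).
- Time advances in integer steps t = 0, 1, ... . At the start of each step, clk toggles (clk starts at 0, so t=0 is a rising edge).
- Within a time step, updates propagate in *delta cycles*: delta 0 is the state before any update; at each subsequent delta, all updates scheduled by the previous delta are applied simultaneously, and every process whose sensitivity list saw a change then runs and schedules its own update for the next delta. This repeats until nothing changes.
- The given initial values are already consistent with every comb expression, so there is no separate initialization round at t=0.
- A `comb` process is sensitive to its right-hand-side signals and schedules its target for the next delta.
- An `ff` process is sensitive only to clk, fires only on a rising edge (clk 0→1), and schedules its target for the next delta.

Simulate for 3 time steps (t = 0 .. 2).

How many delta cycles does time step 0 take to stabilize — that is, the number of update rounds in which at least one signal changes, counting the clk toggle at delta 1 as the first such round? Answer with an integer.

[bits: h,clk,g,c,b,j,f,d,a,e]
t=0: Δ0=1001111101 Δ1=1101111101 Δ2=0101111100 Δ3=0110110100 Δ4=0100000100 Δ5=0100100110 Δ6=0100110100 Δ7=0100100100 | 7Δ
t=1: Δ0=0100100100 Δ1=0000100100 | 1Δ
t=2: Δ0=0000100100 Δ1=0100100100 Δ2=1100100100 Δ3=1110100100 Δ4=1110000100 Δ5=1110000110 Δ6=1110010110 | 6Δ

7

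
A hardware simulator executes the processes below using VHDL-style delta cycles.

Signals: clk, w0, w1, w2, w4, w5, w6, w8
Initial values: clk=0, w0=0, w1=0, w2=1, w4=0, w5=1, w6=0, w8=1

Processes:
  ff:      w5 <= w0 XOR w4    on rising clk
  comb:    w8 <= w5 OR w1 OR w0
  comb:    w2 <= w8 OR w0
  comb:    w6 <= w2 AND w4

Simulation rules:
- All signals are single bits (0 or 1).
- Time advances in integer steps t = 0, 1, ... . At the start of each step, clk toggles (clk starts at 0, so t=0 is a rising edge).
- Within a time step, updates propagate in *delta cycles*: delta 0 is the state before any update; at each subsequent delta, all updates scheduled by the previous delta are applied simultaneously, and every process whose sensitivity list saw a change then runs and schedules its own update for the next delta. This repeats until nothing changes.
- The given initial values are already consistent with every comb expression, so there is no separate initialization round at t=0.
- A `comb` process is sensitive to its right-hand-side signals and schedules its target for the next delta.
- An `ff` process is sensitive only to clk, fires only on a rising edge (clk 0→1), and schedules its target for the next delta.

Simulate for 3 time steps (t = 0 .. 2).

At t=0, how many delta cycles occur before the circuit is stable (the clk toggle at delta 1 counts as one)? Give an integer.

t0.Δ0 w1=0 w2=1 w6=0 w0=0 w5=1 clk=0 w8=1 w4=0
t0.Δ1 w1=0 w2=1 w6=0 w0=0 w5=1 clk=1 w8=1 w4=0
t0.Δ2 w1=0 w2=1 w6=0 w0=0 w5=0 clk=1 w8=1 w4=0
t0.Δ3 w1=0 w2=1 w6=0 w0=0 w5=0 clk=1 w8=0 w4=0
t0.Δ4 w1=0 w2=0 w6=0 w0=0 w5=0 clk=1 w8=0 w4=0
t1.Δ0 w1=0 w2=0 w6=0 w0=0 w5=0 clk=1 w8=0 w4=0
t1.Δ1 w1=0 w2=0 w6=0 w0=0 w5=0 clk=0 w8=0 w4=0
t2.Δ0 w1=0 w2=0 w6=0 w0=0 w5=0 clk=0 w8=0 w4=0
t2.Δ1 w1=0 w2=0 w6=0 w0=0 w5=0 clk=1 w8=0 w4=0

4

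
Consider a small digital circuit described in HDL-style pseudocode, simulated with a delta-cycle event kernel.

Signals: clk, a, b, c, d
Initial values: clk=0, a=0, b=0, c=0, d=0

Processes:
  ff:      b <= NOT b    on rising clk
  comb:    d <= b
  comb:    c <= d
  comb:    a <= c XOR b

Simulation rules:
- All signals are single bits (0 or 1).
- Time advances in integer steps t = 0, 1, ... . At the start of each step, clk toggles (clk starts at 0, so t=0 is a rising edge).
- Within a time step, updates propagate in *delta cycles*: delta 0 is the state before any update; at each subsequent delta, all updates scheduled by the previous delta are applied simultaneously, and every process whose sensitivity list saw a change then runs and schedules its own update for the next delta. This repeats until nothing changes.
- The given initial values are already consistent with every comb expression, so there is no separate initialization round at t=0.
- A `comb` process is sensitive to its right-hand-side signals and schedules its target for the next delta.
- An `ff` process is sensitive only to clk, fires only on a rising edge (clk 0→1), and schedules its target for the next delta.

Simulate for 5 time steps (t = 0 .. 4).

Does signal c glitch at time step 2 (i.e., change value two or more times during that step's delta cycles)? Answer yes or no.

t0.Δ0 b=0 d=0 a=0 c=0 clk=0
t0.Δ1 b=0 d=0 a=0 c=0 clk=1
t0.Δ2 b=1 d=0 a=0 c=0 clk=1
t0.Δ3 b=1 d=1 a=1 c=0 clk=1
t0.Δ4 b=1 d=1 a=1 c=1 clk=1
t0.Δ5 b=1 d=1 a=0 c=1 clk=1
t1.Δ0 b=1 d=1 a=0 c=1 clk=1
t1.Δ1 b=1 d=1 a=0 c=1 clk=0
t2.Δ0 b=1 d=1 a=0 c=1 clk=0
t2.Δ1 b=1 d=1 a=0 c=1 clk=1
t2.Δ2 b=0 d=1 a=0 c=1 clk=1
t2.Δ3 b=0 d=0 a=1 c=1 clk=1
t2.Δ4 b=0 d=0 a=1 c=0 clk=1
t2.Δ5 b=0 d=0 a=0 c=0 clk=1
t3.Δ0 b=0 d=0 a=0 c=0 clk=1
t3.Δ1 b=0 d=0 a=0 c=0 clk=0
t4.Δ0 b=0 d=0 a=0 c=0 clk=0
t4.Δ1 b=0 d=0 a=0 c=0 clk=1
t4.Δ2 b=1 d=0 a=0 c=0 clk=1
t4.Δ3 b=1 d=1 a=1 c=0 clk=1
t4.Δ4 b=1 d=1 a=1 c=1 clk=1
t4.Δ5 b=1 d=1 a=0 c=1 clk=1

no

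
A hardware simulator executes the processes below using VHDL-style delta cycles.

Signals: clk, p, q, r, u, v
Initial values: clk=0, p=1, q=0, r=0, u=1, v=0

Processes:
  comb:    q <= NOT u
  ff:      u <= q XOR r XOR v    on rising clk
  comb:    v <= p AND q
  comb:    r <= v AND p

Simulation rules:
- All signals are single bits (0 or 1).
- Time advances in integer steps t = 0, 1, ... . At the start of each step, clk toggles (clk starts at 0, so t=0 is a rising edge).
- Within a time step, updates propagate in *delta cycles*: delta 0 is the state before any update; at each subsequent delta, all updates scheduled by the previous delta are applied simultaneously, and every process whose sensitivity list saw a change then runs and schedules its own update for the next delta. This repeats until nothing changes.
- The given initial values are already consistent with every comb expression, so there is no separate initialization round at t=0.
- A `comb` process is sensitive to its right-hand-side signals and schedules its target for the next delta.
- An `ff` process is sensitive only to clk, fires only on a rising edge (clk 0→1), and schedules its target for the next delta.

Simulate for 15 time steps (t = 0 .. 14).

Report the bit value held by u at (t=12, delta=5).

0

[bits: v,q,p,u,r,clk]
t=0: Δ0=001100 Δ1=001101 Δ2=001001 Δ3=011001 Δ4=111001 Δ5=111011 | 5Δ
t=1: Δ0=111011 Δ1=111010 | 1Δ
t=2: Δ0=111010 Δ1=111011 Δ2=111111 Δ3=101111 Δ4=001111 Δ5=001101 | 5Δ
t=3: Δ0=001101 Δ1=001100 | 1Δ
t=4: Δ0=001100 Δ1=001101 Δ2=001001 Δ3=011001 Δ4=111001 Δ5=111011 | 5Δ
t=5: Δ0=111011 Δ1=111010 | 1Δ
t=6: Δ0=111010 Δ1=111011 Δ2=111111 Δ3=101111 Δ4=001111 Δ5=001101 | 5Δ
t=7: Δ0=001101 Δ1=001100 | 1Δ
t=8: Δ0=001100 Δ1=001101 Δ2=001001 Δ3=011001 Δ4=111001 Δ5=111011 | 5Δ
t=9: Δ0=111011 Δ1=111010 | 1Δ
t=10: Δ0=111010 Δ1=111011 Δ2=111111 Δ3=101111 Δ4=001111 Δ5=001101 | 5Δ
t=11: Δ0=001101 Δ1=001100 | 1Δ
t=12: Δ0=001100 Δ1=001101 Δ2=001001 Δ3=011001 Δ4=111001 Δ5=111011 | 5Δ
t=13: Δ0=111011 Δ1=111010 | 1Δ
t=14: Δ0=111010 Δ1=111011 Δ2=111111 Δ3=101111 Δ4=001111 Δ5=001101 | 5Δ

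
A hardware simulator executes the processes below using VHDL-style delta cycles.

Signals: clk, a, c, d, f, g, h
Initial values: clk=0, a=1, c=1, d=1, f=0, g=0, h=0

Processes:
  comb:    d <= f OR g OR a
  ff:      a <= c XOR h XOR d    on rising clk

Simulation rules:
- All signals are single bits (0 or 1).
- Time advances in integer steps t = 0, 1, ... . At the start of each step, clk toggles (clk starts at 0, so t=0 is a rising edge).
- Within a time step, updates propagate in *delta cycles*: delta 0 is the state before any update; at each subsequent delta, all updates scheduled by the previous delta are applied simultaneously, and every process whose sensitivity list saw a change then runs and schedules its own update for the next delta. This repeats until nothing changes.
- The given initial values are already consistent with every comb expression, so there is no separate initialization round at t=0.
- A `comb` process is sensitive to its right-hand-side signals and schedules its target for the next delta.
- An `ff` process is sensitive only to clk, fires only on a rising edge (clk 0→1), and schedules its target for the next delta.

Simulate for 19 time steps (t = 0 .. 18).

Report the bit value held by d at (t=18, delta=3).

[bits: a,f,d,c,clk,g,h]
t=0: Δ0=1011000 Δ1=1011100 Δ2=0011100 Δ3=0001100 | 3Δ
t=1: Δ0=0001100 Δ1=0001000 | 1Δ
t=2: Δ0=0001000 Δ1=0001100 Δ2=1001100 Δ3=1011100 | 3Δ
t=3: Δ0=1011100 Δ1=1011000 | 1Δ
t=4: Δ0=1011000 Δ1=1011100 Δ2=0011100 Δ3=0001100 | 3Δ
t=5: Δ0=0001100 Δ1=0001000 | 1Δ
t=6: Δ0=0001000 Δ1=0001100 Δ2=1001100 Δ3=1011100 | 3Δ
t=7: Δ0=1011100 Δ1=1011000 | 1Δ
t=8: Δ0=1011000 Δ1=1011100 Δ2=0011100 Δ3=0001100 | 3Δ
t=9: Δ0=0001100 Δ1=0001000 | 1Δ
t=10: Δ0=0001000 Δ1=0001100 Δ2=1001100 Δ3=1011100 | 3Δ
t=11: Δ0=1011100 Δ1=1011000 | 1Δ
t=12: Δ0=1011000 Δ1=1011100 Δ2=0011100 Δ3=0001100 | 3Δ
t=13: Δ0=0001100 Δ1=0001000 | 1Δ
t=14: Δ0=0001000 Δ1=0001100 Δ2=1001100 Δ3=1011100 | 3Δ
t=15: Δ0=1011100 Δ1=1011000 | 1Δ
t=16: Δ0=1011000 Δ1=1011100 Δ2=0011100 Δ3=0001100 | 3Δ
t=17: Δ0=0001100 Δ1=0001000 | 1Δ
t=18: Δ0=0001000 Δ1=0001100 Δ2=1001100 Δ3=1011100 | 3Δ

1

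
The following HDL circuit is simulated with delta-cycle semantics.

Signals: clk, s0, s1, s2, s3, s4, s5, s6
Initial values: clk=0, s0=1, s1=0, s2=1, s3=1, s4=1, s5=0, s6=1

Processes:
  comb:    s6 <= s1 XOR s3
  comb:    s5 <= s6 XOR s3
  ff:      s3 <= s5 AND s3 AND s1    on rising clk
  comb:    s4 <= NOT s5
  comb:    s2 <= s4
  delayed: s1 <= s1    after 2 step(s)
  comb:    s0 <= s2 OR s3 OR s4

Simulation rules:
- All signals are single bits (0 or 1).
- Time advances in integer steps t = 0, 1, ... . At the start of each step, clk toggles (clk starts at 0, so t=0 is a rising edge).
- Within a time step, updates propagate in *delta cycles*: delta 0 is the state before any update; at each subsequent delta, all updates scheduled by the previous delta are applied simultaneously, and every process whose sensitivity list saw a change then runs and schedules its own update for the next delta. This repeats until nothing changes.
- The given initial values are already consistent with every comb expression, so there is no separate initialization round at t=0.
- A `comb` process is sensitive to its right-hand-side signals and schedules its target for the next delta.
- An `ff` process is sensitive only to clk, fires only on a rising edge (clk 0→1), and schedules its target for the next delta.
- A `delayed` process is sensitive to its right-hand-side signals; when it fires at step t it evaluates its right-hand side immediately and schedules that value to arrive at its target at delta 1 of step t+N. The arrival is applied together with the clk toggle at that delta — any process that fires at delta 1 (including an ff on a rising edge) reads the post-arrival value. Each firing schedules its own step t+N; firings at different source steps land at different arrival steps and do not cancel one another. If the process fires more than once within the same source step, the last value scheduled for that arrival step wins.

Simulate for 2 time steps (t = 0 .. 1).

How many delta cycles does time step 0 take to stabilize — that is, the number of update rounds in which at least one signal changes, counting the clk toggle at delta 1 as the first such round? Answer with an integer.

6

[bits: s5,s0,s1,s6,s4,clk,s3,s2]
t=0: Δ0=01011011 Δ1=01011111 Δ2=01011101 Δ3=11001101 Δ4=01000101 Δ5=01001100 Δ6=01001101 | 6Δ
t=1: Δ0=01001101 Δ1=01001001 | 1Δ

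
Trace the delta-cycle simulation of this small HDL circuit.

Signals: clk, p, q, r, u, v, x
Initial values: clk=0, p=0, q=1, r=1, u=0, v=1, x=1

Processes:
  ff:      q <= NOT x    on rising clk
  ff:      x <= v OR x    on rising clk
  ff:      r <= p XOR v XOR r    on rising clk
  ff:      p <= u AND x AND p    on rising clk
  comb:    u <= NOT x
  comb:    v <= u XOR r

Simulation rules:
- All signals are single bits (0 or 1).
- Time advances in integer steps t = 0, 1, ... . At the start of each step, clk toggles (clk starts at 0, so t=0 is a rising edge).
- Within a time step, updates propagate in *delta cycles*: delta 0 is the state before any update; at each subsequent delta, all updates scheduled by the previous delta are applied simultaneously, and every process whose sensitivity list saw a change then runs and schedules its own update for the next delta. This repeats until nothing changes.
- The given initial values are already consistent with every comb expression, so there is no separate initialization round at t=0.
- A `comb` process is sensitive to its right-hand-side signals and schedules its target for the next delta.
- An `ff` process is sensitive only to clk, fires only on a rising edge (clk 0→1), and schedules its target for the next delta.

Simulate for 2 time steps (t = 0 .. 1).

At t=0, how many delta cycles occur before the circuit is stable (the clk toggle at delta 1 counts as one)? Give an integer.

3

[bits: u,x,v,clk,p,q,r]
t=0: Δ0=0110011 Δ1=0111011 Δ2=0111000 Δ3=0101000 | 3Δ
t=1: Δ0=0101000 Δ1=0100000 | 1Δ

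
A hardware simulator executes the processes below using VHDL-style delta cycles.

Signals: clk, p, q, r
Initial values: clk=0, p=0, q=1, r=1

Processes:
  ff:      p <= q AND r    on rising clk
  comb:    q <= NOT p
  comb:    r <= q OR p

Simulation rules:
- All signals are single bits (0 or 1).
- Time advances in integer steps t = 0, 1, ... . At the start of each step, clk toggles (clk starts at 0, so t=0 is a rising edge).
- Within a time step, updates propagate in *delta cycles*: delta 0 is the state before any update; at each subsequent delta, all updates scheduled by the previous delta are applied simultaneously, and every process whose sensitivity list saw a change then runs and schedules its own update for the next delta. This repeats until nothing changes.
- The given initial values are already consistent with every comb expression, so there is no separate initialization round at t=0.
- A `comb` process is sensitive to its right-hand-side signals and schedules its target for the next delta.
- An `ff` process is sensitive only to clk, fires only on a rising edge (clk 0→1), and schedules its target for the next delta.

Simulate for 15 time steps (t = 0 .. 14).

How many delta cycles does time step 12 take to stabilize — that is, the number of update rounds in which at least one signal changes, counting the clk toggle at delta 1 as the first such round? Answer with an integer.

3

[bits: p,clk,r,q]
t=0: Δ0=0011 Δ1=0111 Δ2=1111 Δ3=1110 | 3Δ
t=1: Δ0=1110 Δ1=1010 | 1Δ
t=2: Δ0=1010 Δ1=1110 Δ2=0110 Δ3=0101 Δ4=0111 | 4Δ
t=3: Δ0=0111 Δ1=0011 | 1Δ
t=4: Δ0=0011 Δ1=0111 Δ2=1111 Δ3=1110 | 3Δ
t=5: Δ0=1110 Δ1=1010 | 1Δ
t=6: Δ0=1010 Δ1=1110 Δ2=0110 Δ3=0101 Δ4=0111 | 4Δ
t=7: Δ0=0111 Δ1=0011 | 1Δ
t=8: Δ0=0011 Δ1=0111 Δ2=1111 Δ3=1110 | 3Δ
t=9: Δ0=1110 Δ1=1010 | 1Δ
t=10: Δ0=1010 Δ1=1110 Δ2=0110 Δ3=0101 Δ4=0111 | 4Δ
t=11: Δ0=0111 Δ1=0011 | 1Δ
t=12: Δ0=0011 Δ1=0111 Δ2=1111 Δ3=1110 | 3Δ
t=13: Δ0=1110 Δ1=1010 | 1Δ
t=14: Δ0=1010 Δ1=1110 Δ2=0110 Δ3=0101 Δ4=0111 | 4Δ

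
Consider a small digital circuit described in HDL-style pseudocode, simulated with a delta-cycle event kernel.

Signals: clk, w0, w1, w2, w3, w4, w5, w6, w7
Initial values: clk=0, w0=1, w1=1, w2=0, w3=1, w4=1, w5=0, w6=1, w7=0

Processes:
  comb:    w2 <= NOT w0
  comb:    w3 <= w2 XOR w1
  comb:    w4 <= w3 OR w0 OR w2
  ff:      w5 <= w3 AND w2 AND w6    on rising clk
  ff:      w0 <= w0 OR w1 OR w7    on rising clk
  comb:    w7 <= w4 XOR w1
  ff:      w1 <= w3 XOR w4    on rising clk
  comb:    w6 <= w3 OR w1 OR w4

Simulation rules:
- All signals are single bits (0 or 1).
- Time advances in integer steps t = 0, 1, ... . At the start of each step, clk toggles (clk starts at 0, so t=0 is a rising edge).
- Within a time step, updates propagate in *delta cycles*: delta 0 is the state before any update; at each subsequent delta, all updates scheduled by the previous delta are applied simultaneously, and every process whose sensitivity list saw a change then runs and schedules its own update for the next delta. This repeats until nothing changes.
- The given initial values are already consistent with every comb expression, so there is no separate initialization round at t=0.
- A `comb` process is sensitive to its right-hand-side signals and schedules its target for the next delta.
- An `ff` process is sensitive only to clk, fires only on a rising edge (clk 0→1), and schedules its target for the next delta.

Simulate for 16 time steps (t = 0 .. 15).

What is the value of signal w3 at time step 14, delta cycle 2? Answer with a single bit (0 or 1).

0

t0.Δ0 w2=0 clk=0 w3=1 w0=1 w7=0 w6=1 w1=1 w4=1 w5=0
t0.Δ1 w2=0 clk=1 w3=1 w0=1 w7=0 w6=1 w1=1 w4=1 w5=0
t0.Δ2 w2=0 clk=1 w3=1 w0=1 w7=0 w6=1 w1=0 w4=1 w5=0
t0.Δ3 w2=0 clk=1 w3=0 w0=1 w7=1 w6=1 w1=0 w4=1 w5=0
t1.Δ0 w2=0 clk=1 w3=0 w0=1 w7=1 w6=1 w1=0 w4=1 w5=0
t1.Δ1 w2=0 clk=0 w3=0 w0=1 w7=1 w6=1 w1=0 w4=1 w5=0
t2.Δ0 w2=0 clk=0 w3=0 w0=1 w7=1 w6=1 w1=0 w4=1 w5=0
t2.Δ1 w2=0 clk=1 w3=0 w0=1 w7=1 w6=1 w1=0 w4=1 w5=0
t2.Δ2 w2=0 clk=1 w3=0 w0=1 w7=1 w6=1 w1=1 w4=1 w5=0
t2.Δ3 w2=0 clk=1 w3=1 w0=1 w7=0 w6=1 w1=1 w4=1 w5=0
t3.Δ0 w2=0 clk=1 w3=1 w0=1 w7=0 w6=1 w1=1 w4=1 w5=0
t3.Δ1 w2=0 clk=0 w3=1 w0=1 w7=0 w6=1 w1=1 w4=1 w5=0
t4.Δ0 w2=0 clk=0 w3=1 w0=1 w7=0 w6=1 w1=1 w4=1 w5=0
t4.Δ1 w2=0 clk=1 w3=1 w0=1 w7=0 w6=1 w1=1 w4=1 w5=0
t4.Δ2 w2=0 clk=1 w3=1 w0=1 w7=0 w6=1 w1=0 w4=1 w5=0
t4.Δ3 w2=0 clk=1 w3=0 w0=1 w7=1 w6=1 w1=0 w4=1 w5=0
t5.Δ0 w2=0 clk=1 w3=0 w0=1 w7=1 w6=1 w1=0 w4=1 w5=0
t5.Δ1 w2=0 clk=0 w3=0 w0=1 w7=1 w6=1 w1=0 w4=1 w5=0
t6.Δ0 w2=0 clk=0 w3=0 w0=1 w7=1 w6=1 w1=0 w4=1 w5=0
t6.Δ1 w2=0 clk=1 w3=0 w0=1 w7=1 w6=1 w1=0 w4=1 w5=0
t6.Δ2 w2=0 clk=1 w3=0 w0=1 w7=1 w6=1 w1=1 w4=1 w5=0
t6.Δ3 w2=0 clk=1 w3=1 w0=1 w7=0 w6=1 w1=1 w4=1 w5=0
t7.Δ0 w2=0 clk=1 w3=1 w0=1 w7=0 w6=1 w1=1 w4=1 w5=0
t7.Δ1 w2=0 clk=0 w3=1 w0=1 w7=0 w6=1 w1=1 w4=1 w5=0
t8.Δ0 w2=0 clk=0 w3=1 w0=1 w7=0 w6=1 w1=1 w4=1 w5=0
t8.Δ1 w2=0 clk=1 w3=1 w0=1 w7=0 w6=1 w1=1 w4=1 w5=0
t8.Δ2 w2=0 clk=1 w3=1 w0=1 w7=0 w6=1 w1=0 w4=1 w5=0
t8.Δ3 w2=0 clk=1 w3=0 w0=1 w7=1 w6=1 w1=0 w4=1 w5=0
t9.Δ0 w2=0 clk=1 w3=0 w0=1 w7=1 w6=1 w1=0 w4=1 w5=0
t9.Δ1 w2=0 clk=0 w3=0 w0=1 w7=1 w6=1 w1=0 w4=1 w5=0
t10.Δ0 w2=0 clk=0 w3=0 w0=1 w7=1 w6=1 w1=0 w4=1 w5=0
t10.Δ1 w2=0 clk=1 w3=0 w0=1 w7=1 w6=1 w1=0 w4=1 w5=0
t10.Δ2 w2=0 clk=1 w3=0 w0=1 w7=1 w6=1 w1=1 w4=1 w5=0
t10.Δ3 w2=0 clk=1 w3=1 w0=1 w7=0 w6=1 w1=1 w4=1 w5=0
t11.Δ0 w2=0 clk=1 w3=1 w0=1 w7=0 w6=1 w1=1 w4=1 w5=0
t11.Δ1 w2=0 clk=0 w3=1 w0=1 w7=0 w6=1 w1=1 w4=1 w5=0
t12.Δ0 w2=0 clk=0 w3=1 w0=1 w7=0 w6=1 w1=1 w4=1 w5=0
t12.Δ1 w2=0 clk=1 w3=1 w0=1 w7=0 w6=1 w1=1 w4=1 w5=0
t12.Δ2 w2=0 clk=1 w3=1 w0=1 w7=0 w6=1 w1=0 w4=1 w5=0
t12.Δ3 w2=0 clk=1 w3=0 w0=1 w7=1 w6=1 w1=0 w4=1 w5=0
t13.Δ0 w2=0 clk=1 w3=0 w0=1 w7=1 w6=1 w1=0 w4=1 w5=0
t13.Δ1 w2=0 clk=0 w3=0 w0=1 w7=1 w6=1 w1=0 w4=1 w5=0
t14.Δ0 w2=0 clk=0 w3=0 w0=1 w7=1 w6=1 w1=0 w4=1 w5=0
t14.Δ1 w2=0 clk=1 w3=0 w0=1 w7=1 w6=1 w1=0 w4=1 w5=0
t14.Δ2 w2=0 clk=1 w3=0 w0=1 w7=1 w6=1 w1=1 w4=1 w5=0
t14.Δ3 w2=0 clk=1 w3=1 w0=1 w7=0 w6=1 w1=1 w4=1 w5=0
t15.Δ0 w2=0 clk=1 w3=1 w0=1 w7=0 w6=1 w1=1 w4=1 w5=0
t15.Δ1 w2=0 clk=0 w3=1 w0=1 w7=0 w6=1 w1=1 w4=1 w5=0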